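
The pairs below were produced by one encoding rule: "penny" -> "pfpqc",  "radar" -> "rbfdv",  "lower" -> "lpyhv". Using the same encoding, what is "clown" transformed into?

In penny: p→p is +0, e→f is +1, n→p is +2, n→q is +3 — the shift increases by 1 each position. The shift increases by 1 at each position, starting from +0: 0, 1, 2, ….
For clown: c+0=c, l+1=m, o+2=q, w+3=z, n+4=r.

cmqzr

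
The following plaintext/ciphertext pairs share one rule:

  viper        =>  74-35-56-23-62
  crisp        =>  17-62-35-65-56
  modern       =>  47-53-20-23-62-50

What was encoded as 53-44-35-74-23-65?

olives

v(#22)→74 and i(#9)→35: differences scale by 3, so n = 3·pos + 8. With a=1..z=26, the number is 3·pos + 8.
Undoing it on 53-44-35-74-23-65: 53→(53−8)÷3=15=o, 44→(44−8)÷3=12=l, 35→(35−8)÷3=9=i, 74→(74−8)÷3=22=v, 23→(23−8)÷3=5=e, 65→(65−8)÷3=19=s.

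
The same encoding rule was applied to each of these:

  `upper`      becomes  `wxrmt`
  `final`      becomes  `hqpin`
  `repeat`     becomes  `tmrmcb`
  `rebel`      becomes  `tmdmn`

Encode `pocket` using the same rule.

Shifts by position in upper: pos 0: u→w (+2), pos 1: p→x (+8), pos 2: p→r (+2), pos 3: e→m (+8) — repeating every 2. It's a Vigenère-style cipher with numeric key [2,8]: position i shifts by key[i mod 2].
Applying it to pocket: p+2=r, o+8=w, c+2=e, k+8=s, e+2=g, t+8=b.

rwesgb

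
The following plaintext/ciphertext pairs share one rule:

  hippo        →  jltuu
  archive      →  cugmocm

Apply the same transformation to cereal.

ehvjgs

In hippo: h→j is +2, i→l is +3, p→t is +4, p→u is +5 — the shift increases by 1 each position. The shift increases by 1 at each position, starting from +2: 2, 3, 4, ….
For cereal: c+2=e, e+3=h, r+4=v, e+5=j, a+6=g, l+7=s.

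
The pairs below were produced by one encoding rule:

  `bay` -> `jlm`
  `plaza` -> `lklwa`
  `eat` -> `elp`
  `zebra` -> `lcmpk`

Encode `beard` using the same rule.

oclpm

The output letters match the input read backwards, each shifted +11: bay reversed is yab. Two steps: reverse the string, then apply a Caesar shift of +11.
On beard: reverse → draeb; then shift: d+11=o, r+11=c, a+11=l, e+11=p, b+11=m.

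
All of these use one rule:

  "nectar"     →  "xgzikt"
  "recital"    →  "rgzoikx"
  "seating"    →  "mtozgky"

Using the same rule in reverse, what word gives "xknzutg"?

another

The word is reversed, then every letter is shifted forward by 6.
Decoding xknzutg: shift back: x−6=r, k−6=e, n−6=h, z−6=t, u−6=o, t−6=n, g−6=a → rehtona; then reverse → another.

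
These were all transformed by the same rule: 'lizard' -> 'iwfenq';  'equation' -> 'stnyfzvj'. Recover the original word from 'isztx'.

sound

The output letters match the input read backwards, each shifted +5: lizard reversed is drazil. Two steps: reverse the string, then apply a Caesar shift of +5.
Decoding isztx: shift back: i−5=d, s−5=n, z−5=u, t−5=o, x−5=s → dnuos; then reverse → sound.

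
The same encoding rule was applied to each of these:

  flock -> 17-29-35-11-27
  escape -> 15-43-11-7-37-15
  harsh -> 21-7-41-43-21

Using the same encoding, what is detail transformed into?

13-15-45-7-23-29

f(#6)→17 and l(#12)→29: differences scale by 2, so n = 2·pos + 5. The formula is n = 2×(alphabet index, a=1) + 5.
Applying it to detail: d=4→13, e=5→15, t=20→45, a=1→7, i=9→23, l=12→29.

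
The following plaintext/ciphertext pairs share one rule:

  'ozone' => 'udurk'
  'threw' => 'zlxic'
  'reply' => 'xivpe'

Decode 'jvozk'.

drive

Shifts by position in ozone: pos 0: o→u (+6), pos 1: z→d (+4), pos 2: o→u (+6), pos 3: n→r (+4) — repeating every 2. The shifts repeat in a cycle of length 2: positions 0,1,… shift by +6, +4, then the pattern repeats.
Decoding jvozk: j−6=d, v−4=r, o−6=i, z−4=v, k−6=e.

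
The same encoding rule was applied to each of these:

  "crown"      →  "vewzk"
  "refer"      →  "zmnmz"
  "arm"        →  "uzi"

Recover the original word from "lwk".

The output letters match the input read backwards, each shifted +8: crown reversed is nworc. Two steps: reverse the string, then apply a Caesar shift of +8.
Reversing it on lwk: shift back: l−8=d, w−8=o, k−8=c → doc; then reverse → cod.

cod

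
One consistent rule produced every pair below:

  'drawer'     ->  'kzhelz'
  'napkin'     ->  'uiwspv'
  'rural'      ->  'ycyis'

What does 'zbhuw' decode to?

stamp

It's a Vigenère-style cipher with numeric key [7,8]: position i shifts by key[i mod 2].
Decoding zbhuw: z−7=s, b−8=t, h−7=a, u−8=m, w−7=p.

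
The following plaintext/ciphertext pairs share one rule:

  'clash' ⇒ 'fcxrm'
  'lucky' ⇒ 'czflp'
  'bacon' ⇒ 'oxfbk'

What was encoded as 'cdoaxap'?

c(2)→f(5) and l(11)→c(2) fit y≡17x+23 (mod 26); the inverse of 17 mod 26 is 23. Each letter's alphabet position (a=0..z=25) is mapped through 17·x+23 mod 26 — an affine cipher.
Undoing it on cdoaxap: c(2)→23·(2−23)≡11=l; d(3)→23·(3−23)≡8=i; o(14)→23·(14−23)≡1=b; a(0)→23·(0−23)≡17=r; x(23)→23·(23−23)≡0=a; a(0)→23·(0−23)≡17=r; p(15)→23·(15−23)≡24=y (all mod 26).

library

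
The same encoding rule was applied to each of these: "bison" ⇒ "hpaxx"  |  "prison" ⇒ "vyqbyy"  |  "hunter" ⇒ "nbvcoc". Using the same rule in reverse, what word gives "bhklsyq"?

In bison: b→h is +6, i→p is +7, s→a is +8, o→x is +9 — the shift increases by 1 each position. Each letter shifts forward by (position + 6), i.e. 6, 7, 8, … — the shift grows by one for each successive letter.
Reversing it on bhklsyq: b−6=v, h−7=a, k−8=c, l−9=c, s−10=i, y−11=n, q−12=e.

vaccine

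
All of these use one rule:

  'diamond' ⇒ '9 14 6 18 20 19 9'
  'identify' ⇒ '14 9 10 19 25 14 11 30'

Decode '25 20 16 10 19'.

token

d is letter #4 and maps to 9: an offset of 5. Letters become their 1-based position plus 5 (so a→6, b→7, …).
Reversing it on 25 20 16 10 19: 25→(25−5)÷1=20=t, 20→(20−5)÷1=15=o, 16→(16−5)÷1=11=k, 10→(10−5)÷1=5=e, 19→(19−5)÷1=14=n.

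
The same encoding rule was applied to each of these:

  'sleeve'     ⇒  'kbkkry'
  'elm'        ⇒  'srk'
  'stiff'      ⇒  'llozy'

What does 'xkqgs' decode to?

The word is reversed, then every letter is shifted forward by 6.
Undoing it on xkqgs: shift back: x−6=r, k−6=e, q−6=k, g−6=a, s−6=m → rekam; then reverse → maker.

maker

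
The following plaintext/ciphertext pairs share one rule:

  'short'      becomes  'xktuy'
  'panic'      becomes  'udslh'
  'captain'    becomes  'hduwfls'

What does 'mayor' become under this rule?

rddrw

Shifts by position in short: pos 0: s→x (+5), pos 1: h→k (+3), pos 2: o→t (+5), pos 3: r→u (+3) — repeating every 2. A repeating key of period 2 is used — shifts +5, +3 over and over.
Applying it to mayor: m+5=r, a+3=d, y+5=d, o+3=r, r+5=w.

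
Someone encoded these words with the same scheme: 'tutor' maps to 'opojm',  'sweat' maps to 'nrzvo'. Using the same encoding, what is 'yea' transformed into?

Compare letters: t→o is +21, u→p is +21, t→o is +21 — a constant shift. This is a Caesar cipher with shift 21.
For yea: y+21=t, e+21=z, a+21=v.

tzv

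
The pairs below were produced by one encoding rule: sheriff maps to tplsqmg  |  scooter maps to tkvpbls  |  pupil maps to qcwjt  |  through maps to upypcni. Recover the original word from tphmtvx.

Shifts by position in sheriff: pos 0: s→t (+1), pos 1: h→p (+8), pos 2: e→l (+7), pos 3: r→s (+1), pos 4: i→q (+8), pos 5: f→m (+7) — repeating every 3. It's a Vigenère-style cipher with numeric key [1,8,7]: position i shifts by key[i mod 3].
Reversing it on tphmtvx: t−1=s, p−8=h, h−7=a, m−1=l, t−8=l, v−7=o, x−1=w.

shallow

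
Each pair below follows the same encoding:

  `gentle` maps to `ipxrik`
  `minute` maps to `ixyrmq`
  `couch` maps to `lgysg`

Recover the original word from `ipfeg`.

Two steps: reverse the string, then apply a Caesar shift of +4.
Reversing it on ipfeg: shift back: i−4=e, p−4=l, f−4=b, e−4=a, g−4=c → elbac; then reverse → cable.

cable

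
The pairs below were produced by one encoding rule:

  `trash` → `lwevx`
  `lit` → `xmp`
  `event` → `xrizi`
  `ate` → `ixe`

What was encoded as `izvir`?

The output letters match the input read backwards, each shifted +4: trash reversed is hsart. The word is reversed, then every letter is shifted forward by 4.
Decoding izvir: shift back: i−4=e, z−4=v, v−4=r, i−4=e, r−4=n → evren; then reverse → nerve.

nerve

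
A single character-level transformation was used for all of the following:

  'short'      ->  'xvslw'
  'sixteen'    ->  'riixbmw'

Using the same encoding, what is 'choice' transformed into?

The output letters match the input read backwards, each shifted +4: short reversed is trohs. Read the word backwards and shift each letter +4.
Applying it to choice: reverse → eciohc; then shift: e+4=i, c+4=g, i+4=m, o+4=s, h+4=l, c+4=g.

igmslg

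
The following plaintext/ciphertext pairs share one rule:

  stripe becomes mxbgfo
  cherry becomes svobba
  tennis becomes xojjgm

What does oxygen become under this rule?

s(18)→m(12) and t(19)→x(23) fit y≡11x+22 (mod 26); the inverse of 11 mod 26 is 19. This is an affine cipher: with a=0,…,z=25, each position x becomes (11x+22) mod 26.
Applying it to oxygen: o(14)→11·14+22≡20=u; x(23)→11·23+22≡15=p; y(24)→11·24+22≡0=a; g(6)→11·6+22≡10=k; e(4)→11·4+22≡14=o; n(13)→11·13+22≡9=j (all mod 26).

upakoj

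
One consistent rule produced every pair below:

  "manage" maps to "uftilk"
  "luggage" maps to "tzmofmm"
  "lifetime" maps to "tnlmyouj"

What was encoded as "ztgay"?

roast

Shifts by position in manage: pos 0: m→u (+8), pos 1: a→f (+5), pos 2: n→t (+6), pos 3: a→i (+8), pos 4: g→l (+5), pos 5: e→k (+6) — repeating every 3. It's a Vigenère-style cipher with numeric key [8,5,6]: position i shifts by key[i mod 3].
Decoding ztgay: z−8=r, t−5=o, g−6=a, a−8=s, y−5=t.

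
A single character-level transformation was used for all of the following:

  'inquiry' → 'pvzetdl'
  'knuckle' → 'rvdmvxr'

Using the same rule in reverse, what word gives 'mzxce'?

In inquiry: i→p is +7, n→v is +8, q→z is +9, u→e is +10 — the shift increases by 1 each position. The shift increases by 1 at each position, starting from +7: 7, 8, 9, ….
Undoing it on mzxce: m−7=f, z−8=r, x−9=o, c−10=s, e−11=t.

frost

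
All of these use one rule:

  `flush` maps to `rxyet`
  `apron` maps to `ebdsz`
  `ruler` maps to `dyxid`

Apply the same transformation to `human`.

tyyez

The shift depends on letter class: consonant f→r is +12, but vowel u→y is +4. The rule splits by letter class: vowels +4, consonants +12.
Applying it to human: h(cons)+12=t, u(vowel)+4=y, m(cons)+12=y, a(vowel)+4=e, n(cons)+12=z.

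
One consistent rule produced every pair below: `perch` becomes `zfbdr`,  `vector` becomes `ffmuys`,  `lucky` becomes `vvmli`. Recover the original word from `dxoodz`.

Shifts by position in perch: pos 0: p→z (+10), pos 1: e→f (+1), pos 2: r→b (+10), pos 3: c→d (+1) — repeating every 2. The shifts repeat in a cycle of length 2: positions 0,1,… shift by +10, +1, then the pattern repeats.
Decoding dxoodz: d−10=t, x−1=w, o−10=e, o−1=n, d−10=t, z−1=y.

twenty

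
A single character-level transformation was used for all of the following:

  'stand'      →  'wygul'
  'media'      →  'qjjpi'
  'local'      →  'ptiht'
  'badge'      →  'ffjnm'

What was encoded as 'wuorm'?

spike

Each letter shifts forward by (position + 4), i.e. 4, 5, 6, … — the shift grows by one for each successive letter.
Undoing it on wuorm: w−4=s, u−5=p, o−6=i, r−7=k, m−8=e.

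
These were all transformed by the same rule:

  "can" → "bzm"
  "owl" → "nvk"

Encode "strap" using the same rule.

rsqzo

Compare letters: c→b is +25, a→z is +25, n→m is +25 — a constant shift. Each letter is shifted forward by 25 in the alphabet (a Caesar shift of +25).
On strap: s+25=r, t+25=s, r+25=q, a+25=z, p+25=o.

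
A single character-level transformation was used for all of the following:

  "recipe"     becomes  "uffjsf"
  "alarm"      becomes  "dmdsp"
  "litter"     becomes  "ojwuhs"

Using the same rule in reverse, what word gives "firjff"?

Shifts by position in recipe: pos 0: r→u (+3), pos 1: e→f (+1), pos 2: c→f (+3), pos 3: i→j (+1) — repeating every 2. The shifts repeat in a cycle of length 2: positions 0,1,… shift by +3, +1, then the pattern repeats.
Undoing it on firjff: f−3=c, i−1=h, r−3=o, j−1=i, f−3=c, f−1=e.

choice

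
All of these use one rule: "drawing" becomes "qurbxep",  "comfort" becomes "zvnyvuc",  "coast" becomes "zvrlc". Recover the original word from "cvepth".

d(3)→q(16) and r(17)→u(20) fit y≡17x+17 (mod 26); the inverse of 17 mod 26 is 23. This is an affine cipher: with a=0,…,z=25, each position x becomes (17x+17) mod 26.
Reversing it on cvepth: c(2)→23·(2−17)≡19=t; v(21)→23·(21−17)≡14=o; e(4)→23·(4−17)≡13=n; p(15)→23·(15−17)≡6=g; t(19)→23·(19−17)≡20=u; h(7)→23·(7−17)≡4=e (all mod 26).

tongue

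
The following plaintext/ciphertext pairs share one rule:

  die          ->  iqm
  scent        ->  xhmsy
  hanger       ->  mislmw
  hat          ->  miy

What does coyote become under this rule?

hwdwym

The shift depends on letter class: consonant d→i is +5, but vowel i→q is +8. Two shifts are in play — +8 for a/e/i/o/u, +5 for every other letter.
For coyote: c(cons)+5=h, o(vowel)+8=w, y(cons)+5=d, o(vowel)+8=w, t(cons)+5=y, e(vowel)+8=m.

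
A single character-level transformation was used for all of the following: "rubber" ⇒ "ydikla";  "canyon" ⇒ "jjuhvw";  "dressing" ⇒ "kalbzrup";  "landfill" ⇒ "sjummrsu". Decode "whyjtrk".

It's a Vigenère-style cipher with numeric key [7,9]: position i shifts by key[i mod 2].
Undoing it on whyjtrk: w−7=p, h−9=y, y−7=r, j−9=a, t−7=m, r−9=i, k−7=d.

pyramid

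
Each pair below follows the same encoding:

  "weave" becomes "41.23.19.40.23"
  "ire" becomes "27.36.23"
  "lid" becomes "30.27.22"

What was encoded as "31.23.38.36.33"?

metro

w is letter #23 and maps to 41: an offset of 18. The number is (letter's place in the alphabet, a=1) + 18.
Undoing it on 31.23.38.36.33: 31→(31−18)÷1=13=m, 23→(23−18)÷1=5=e, 38→(38−18)÷1=20=t, 36→(36−18)÷1=18=r, 33→(33−18)÷1=15=o.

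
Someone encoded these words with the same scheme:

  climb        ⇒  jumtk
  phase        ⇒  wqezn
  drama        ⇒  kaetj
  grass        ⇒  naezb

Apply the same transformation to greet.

It's a Vigenère-style cipher with numeric key [7,9,4]: position i shifts by key[i mod 3].
Applying it to greet: g+7=n, r+9=a, e+4=i, e+7=l, t+9=c.

nailc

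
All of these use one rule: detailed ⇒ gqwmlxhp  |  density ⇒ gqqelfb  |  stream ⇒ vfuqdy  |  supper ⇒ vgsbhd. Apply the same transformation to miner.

puqqu

The shifts repeat in a cycle of length 2: positions 0,1,… shift by +3, +12, then the pattern repeats.
For miner: m+3=p, i+12=u, n+3=q, e+12=q, r+3=u.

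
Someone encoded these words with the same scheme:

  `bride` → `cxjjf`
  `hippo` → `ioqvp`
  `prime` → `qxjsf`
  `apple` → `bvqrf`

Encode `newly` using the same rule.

Shifts by position in bride: pos 0: b→c (+1), pos 1: r→x (+6), pos 2: i→j (+1), pos 3: d→j (+6) — repeating every 2. A repeating key of period 2 is used — shifts +1, +6 over and over.
For newly: n+1=o, e+6=k, w+1=x, l+6=r, y+1=z.

okxrz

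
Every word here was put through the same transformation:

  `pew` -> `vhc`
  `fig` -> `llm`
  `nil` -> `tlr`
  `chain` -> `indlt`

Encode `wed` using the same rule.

chj

The shift depends on letter class: consonant p→v is +6, but vowel e→h is +3. Two shifts are in play — +3 for a/e/i/o/u, +6 for every other letter.
For wed: w(cons)+6=c, e(vowel)+3=h, d(cons)+6=j.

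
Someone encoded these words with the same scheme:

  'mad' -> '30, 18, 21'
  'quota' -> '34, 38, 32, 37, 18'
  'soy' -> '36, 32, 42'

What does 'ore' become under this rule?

32, 35, 22

m is letter #13 and maps to 30: an offset of 17. Each letter is replaced by its alphabet position (a=1..z=26) + 17.
On ore: o=15→32, r=18→35, e=5→22.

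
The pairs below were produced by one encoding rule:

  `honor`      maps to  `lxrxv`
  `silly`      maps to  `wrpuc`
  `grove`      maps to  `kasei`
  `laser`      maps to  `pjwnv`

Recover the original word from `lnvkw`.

herbs

Shifts by position in honor: pos 0: h→l (+4), pos 1: o→x (+9), pos 2: n→r (+4), pos 3: o→x (+9) — repeating every 2. A repeating key of period 2 is used — shifts +4, +9 over and over.
Undoing it on lnvkw: l−4=h, n−9=e, v−4=r, k−9=b, w−4=s.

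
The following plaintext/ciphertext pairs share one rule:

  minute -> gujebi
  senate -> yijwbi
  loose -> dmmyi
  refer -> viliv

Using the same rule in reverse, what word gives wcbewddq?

m(12)→g(6) and i(8)→u(20) fit y≡3x+22 (mod 26); the inverse of 3 mod 26 is 9. Each letter's alphabet position (a=0..z=25) is mapped through 3·x+22 mod 26 — an affine cipher.
Undoing it on wcbewddq: w(22)→9·(22−22)≡0=a; c(2)→9·(2−22)≡2=c; b(1)→9·(1−22)≡19=t; e(4)→9·(4−22)≡20=u; w(22)→9·(22−22)≡0=a; d(3)→9·(3−22)≡11=l; d(3)→9·(3−22)≡11=l; q(16)→9·(16−22)≡24=y (all mod 26).

actually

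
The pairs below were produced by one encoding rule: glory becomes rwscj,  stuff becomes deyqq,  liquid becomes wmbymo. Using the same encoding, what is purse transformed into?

aycdi

Vowels shift forward by 4 and consonants shift forward by 11.
For purse: p(cons)+11=a, u(vowel)+4=y, r(cons)+11=c, s(cons)+11=d, e(vowel)+4=i.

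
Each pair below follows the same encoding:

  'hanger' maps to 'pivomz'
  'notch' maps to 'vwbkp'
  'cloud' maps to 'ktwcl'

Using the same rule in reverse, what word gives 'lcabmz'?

Each letter is shifted forward by 8 in the alphabet (a Caesar shift of +8).
Reversing it on lcabmz: l−8=d, c−8=u, a−8=s, b−8=t, m−8=e, z−8=r.

duster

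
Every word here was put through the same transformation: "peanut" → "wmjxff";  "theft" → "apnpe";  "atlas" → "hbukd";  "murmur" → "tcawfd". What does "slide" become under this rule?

The shift increases by 1 at each position, starting from +7: 7, 8, 9, ….
On slide: s+7=z, l+8=t, i+9=r, d+10=n, e+11=p.

ztrnp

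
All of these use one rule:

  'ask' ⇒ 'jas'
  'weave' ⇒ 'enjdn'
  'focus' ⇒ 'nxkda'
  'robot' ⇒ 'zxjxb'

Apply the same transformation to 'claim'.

ktjru

The shift depends on letter class: consonant s→a is +8, but vowel a→j is +9. Vowels shift forward by 9 and consonants shift forward by 8.
Applying it to claim: c(cons)+8=k, l(cons)+8=t, a(vowel)+9=j, i(vowel)+9=r, m(cons)+8=u.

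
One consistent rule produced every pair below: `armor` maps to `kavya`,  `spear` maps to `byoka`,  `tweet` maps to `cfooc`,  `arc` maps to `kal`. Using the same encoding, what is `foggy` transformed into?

oypph

The shift depends on letter class: consonant r→a is +9, but vowel a→k is +10. Two shifts are in play — +10 for a/e/i/o/u, +9 for every other letter.
On foggy: f(cons)+9=o, o(vowel)+10=y, g(cons)+9=p, g(cons)+9=p, y(cons)+9=h.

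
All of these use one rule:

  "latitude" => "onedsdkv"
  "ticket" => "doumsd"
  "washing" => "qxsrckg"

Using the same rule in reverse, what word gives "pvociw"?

The output letters match the input read backwards, each shifted +10: latitude reversed is edutital. Read the word backwards and shift each letter +10.
Reversing it on pvociw: shift back: p−10=f, v−10=l, o−10=e, c−10=s, i−10=y, w−10=m → flesym; then reverse → myself.

myself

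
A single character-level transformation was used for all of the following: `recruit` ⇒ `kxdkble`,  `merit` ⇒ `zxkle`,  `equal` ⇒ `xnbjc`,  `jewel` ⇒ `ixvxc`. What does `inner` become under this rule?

r(17)→k(10) and e(4)→x(23) fit y≡23x+9 (mod 26); the inverse of 23 mod 26 is 17. Treating letters as 0–25, the rule is x ↦ 23x + 9 (mod 26).
For inner: i(8)→23·8+9≡11=l; n(13)→23·13+9≡22=w; n(13)→23·13+9≡22=w; e(4)→23·4+9≡23=x; r(17)→23·17+9≡10=k (all mod 26).

lwwxk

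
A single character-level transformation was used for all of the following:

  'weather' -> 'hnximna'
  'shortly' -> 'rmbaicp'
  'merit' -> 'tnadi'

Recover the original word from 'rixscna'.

stapler

This is an affine cipher: with a=0,…,z=25, each position x becomes (17x+23) mod 26.
Undoing it on rixscna: r(17)→23·(17−23)≡18=s; i(8)→23·(8−23)≡19=t; x(23)→23·(23−23)≡0=a; s(18)→23·(18−23)≡15=p; c(2)→23·(2−23)≡11=l; n(13)→23·(13−23)≡4=e; a(0)→23·(0−23)≡17=r (all mod 26).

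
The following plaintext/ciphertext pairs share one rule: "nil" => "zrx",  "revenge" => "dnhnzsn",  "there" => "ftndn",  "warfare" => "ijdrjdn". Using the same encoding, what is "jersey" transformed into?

vndenk

The shift depends on letter class: consonant n→z is +12, but vowel i→r is +9. Vowels shift forward by 9 and consonants shift forward by 12.
On jersey: j(cons)+12=v, e(vowel)+9=n, r(cons)+12=d, s(cons)+12=e, e(vowel)+9=n, y(cons)+12=k.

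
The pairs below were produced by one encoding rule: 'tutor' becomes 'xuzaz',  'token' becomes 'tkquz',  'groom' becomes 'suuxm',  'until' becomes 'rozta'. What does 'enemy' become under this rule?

esktk

The word is reversed, then every letter is shifted forward by 6.
On enemy: reverse → ymene; then shift: y+6=e, m+6=s, e+6=k, n+6=t, e+6=k.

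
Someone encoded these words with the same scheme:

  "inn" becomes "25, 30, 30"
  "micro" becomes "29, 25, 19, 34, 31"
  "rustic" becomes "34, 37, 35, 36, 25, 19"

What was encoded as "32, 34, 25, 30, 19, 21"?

prince

The number is (letter's place in the alphabet, a=1) + 16.
Decoding 32, 34, 25, 30, 19, 21: 32→(32−16)÷1=16=p, 34→(34−16)÷1=18=r, 25→(25−16)÷1=9=i, 30→(30−16)÷1=14=n, 19→(19−16)÷1=3=c, 21→(21−16)÷1=5=e.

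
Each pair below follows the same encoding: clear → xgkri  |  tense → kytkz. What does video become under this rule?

Read the word backwards and shift each letter +6.
Applying it to video: reverse → oediv; then shift: o+6=u, e+6=k, d+6=j, i+6=o, v+6=b.

ukjob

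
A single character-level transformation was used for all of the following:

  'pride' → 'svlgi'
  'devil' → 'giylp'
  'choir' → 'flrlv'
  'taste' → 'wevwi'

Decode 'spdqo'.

Shifts by position in pride: pos 0: p→s (+3), pos 1: r→v (+4), pos 2: i→l (+3), pos 3: d→g (+3), pos 4: e→i (+4) — repeating every 3. A repeating key of period 3 is used — shifts +3, +4, +3 over and over.
Decoding spdqo: s−3=p, p−4=l, d−3=a, q−3=n, o−4=k.

plank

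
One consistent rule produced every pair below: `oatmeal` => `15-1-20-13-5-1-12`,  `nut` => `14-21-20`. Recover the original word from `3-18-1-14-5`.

o is letter #15 and maps to 15: an offset of 0. Each letter is replaced by its alphabet position (a=1, b=2, …, z=26).
Reversing it on 3-18-1-14-5: 3=c, 18=r, 1=a, 14=n, 5=e.

crane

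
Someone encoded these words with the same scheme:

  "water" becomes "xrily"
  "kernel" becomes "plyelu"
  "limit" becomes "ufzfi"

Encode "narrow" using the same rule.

w(22)→x(23) and a(0)→r(17) fit y≡5x+17 (mod 26); the inverse of 5 mod 26 is 21. Treating letters as 0–25, the rule is x ↦ 5x + 17 (mod 26).
Applying it to narrow: n(13)→5·13+17≡4=e; a(0)→5·0+17≡17=r; r(17)→5·17+17≡24=y; r(17)→5·17+17≡24=y; o(14)→5·14+17≡9=j; w(22)→5·22+17≡23=x (all mod 26).

eryyjx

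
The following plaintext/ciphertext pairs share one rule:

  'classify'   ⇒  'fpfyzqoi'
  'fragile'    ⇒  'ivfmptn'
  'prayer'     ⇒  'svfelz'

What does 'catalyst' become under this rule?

In classify: c→f is +3, l→p is +4, a→f is +5, s→y is +6 — the shift increases by 1 each position. Letter i (0-indexed) is shifted by i+3, so successive shifts are 3, 4, 5, ….
Applying it to catalyst: c+3=f, a+4=e, t+5=y, a+6=g, l+7=s, y+8=g, s+9=b, t+10=d.

feygsgbd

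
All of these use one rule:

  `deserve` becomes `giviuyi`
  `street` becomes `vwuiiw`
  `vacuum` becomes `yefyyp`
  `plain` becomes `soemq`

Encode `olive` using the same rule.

somyi

The shift depends on letter class: consonant d→g is +3, but vowel e→i is +4. The rule splits by letter class: vowels +4, consonants +3.
On olive: o(vowel)+4=s, l(cons)+3=o, i(vowel)+4=m, v(cons)+3=y, e(vowel)+4=i.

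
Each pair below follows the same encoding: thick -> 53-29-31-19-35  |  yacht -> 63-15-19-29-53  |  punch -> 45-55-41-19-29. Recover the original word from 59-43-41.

won

t(#20)→53 and h(#8)→29: differences scale by 2, so n = 2·pos + 13. The formula is n = 2×(alphabet index, a=1) + 13.
Decoding 59-43-41: 59→(59−13)÷2=23=w, 43→(43−13)÷2=15=o, 41→(41−13)÷2=14=n.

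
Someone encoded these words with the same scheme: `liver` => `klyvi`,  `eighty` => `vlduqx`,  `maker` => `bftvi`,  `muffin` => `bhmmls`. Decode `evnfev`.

decade

l(11)→k(10) and i(8)→l(11) fit y≡17x+5 (mod 26); the inverse of 17 mod 26 is 23. Each letter's alphabet position (a=0..z=25) is mapped through 17·x+5 mod 26 — an affine cipher.
Reversing it on evnfev: e(4)→23·(4−5)≡3=d; v(21)→23·(21−5)≡4=e; n(13)→23·(13−5)≡2=c; f(5)→23·(5−5)≡0=a; e(4)→23·(4−5)≡3=d; v(21)→23·(21−5)≡4=e (all mod 26).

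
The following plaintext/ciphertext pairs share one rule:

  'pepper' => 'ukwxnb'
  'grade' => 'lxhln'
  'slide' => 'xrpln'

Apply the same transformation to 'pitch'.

uoakq

Letter i (0-indexed) is shifted by i+5, so successive shifts are 5, 6, 7, ….
For pitch: p+5=u, i+6=o, t+7=a, c+8=k, h+9=q.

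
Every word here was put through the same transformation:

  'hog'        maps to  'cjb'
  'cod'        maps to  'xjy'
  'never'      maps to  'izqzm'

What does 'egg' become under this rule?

Compare letters: h→c is +21, o→j is +21, g→b is +21 — a constant shift. Each letter is shifted forward by 21 in the alphabet (a Caesar shift of +21).
Applying it to egg: e+21=z, g+21=b, g+21=b.

zbb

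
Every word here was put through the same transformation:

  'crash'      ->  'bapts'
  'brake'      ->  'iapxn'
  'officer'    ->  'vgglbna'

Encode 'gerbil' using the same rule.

znailq

c(2)→b(1) and r(17)→a(0) fit y≡19x+15 (mod 26); the inverse of 19 mod 26 is 11. This is an affine cipher: with a=0,…,z=25, each position x becomes (19x+15) mod 26.
For gerbil: g(6)→19·6+15≡25=z; e(4)→19·4+15≡13=n; r(17)→19·17+15≡0=a; b(1)→19·1+15≡8=i; i(8)→19·8+15≡11=l; l(11)→19·11+15≡16=q (all mod 26).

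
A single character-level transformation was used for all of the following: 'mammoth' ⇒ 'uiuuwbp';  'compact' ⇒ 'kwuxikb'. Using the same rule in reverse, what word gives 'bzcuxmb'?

trumpet

Compare letters: m→u is +8, a→i is +8, m→u is +8 — a constant shift. It's a constant shift of +8 (ROT8).
Reversing it on bzcuxmb: b−8=t, z−8=r, c−8=u, u−8=m, x−8=p, m−8=e, b−8=t.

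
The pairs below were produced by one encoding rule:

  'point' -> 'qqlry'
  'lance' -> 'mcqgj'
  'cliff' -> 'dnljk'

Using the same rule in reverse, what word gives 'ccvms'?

In point: p→q is +1, o→q is +2, i→l is +3, n→r is +4 — the shift increases by 1 each position. Letter i (0-indexed) is shifted by i+1, so successive shifts are 1, 2, 3, ….
Decoding ccvms: c−1=b, c−2=a, v−3=s, m−4=i, s−5=n.

basin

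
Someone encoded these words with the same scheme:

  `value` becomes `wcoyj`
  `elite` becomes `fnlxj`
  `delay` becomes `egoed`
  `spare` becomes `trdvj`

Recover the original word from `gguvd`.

In value: v→w is +1, a→c is +2, l→o is +3, u→y is +4 — the shift increases by 1 each position. Each letter shifts forward by (position + 1), i.e. 1, 2, 3, … — the shift grows by one for each successive letter.
Reversing it on gguvd: g−1=f, g−2=e, u−3=r, v−4=r, d−5=y.

ferry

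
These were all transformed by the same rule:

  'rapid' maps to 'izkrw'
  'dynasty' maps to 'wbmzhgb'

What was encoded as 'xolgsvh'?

clothes

Each pair mirrors across the alphabet (r↔i, a↔z, p↔k): positions sum to 25. Each letter is replaced by its mirror in the alphabet: a↔z, b↔y, c↔x, and so on (the Atbash cipher).
Decoding xolgsvh: x↔c, o↔l, l↔o, g↔t, s↔h, v↔e, h↔s.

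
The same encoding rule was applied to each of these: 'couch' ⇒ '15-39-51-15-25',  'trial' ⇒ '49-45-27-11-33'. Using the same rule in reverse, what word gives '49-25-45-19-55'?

threw

With a=1..z=26, the number is 2·pos + 9.
Decoding 49-25-45-19-55: 49→(49−9)÷2=20=t, 25→(25−9)÷2=8=h, 45→(45−9)÷2=18=r, 19→(19−9)÷2=5=e, 55→(55−9)÷2=23=w.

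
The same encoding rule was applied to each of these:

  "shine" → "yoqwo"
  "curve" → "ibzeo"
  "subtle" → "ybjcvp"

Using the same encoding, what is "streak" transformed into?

yaznkv

In shine: s→y is +6, h→o is +7, i→q is +8, n→w is +9 — the shift increases by 1 each position. Letter i (0-indexed) is shifted by i+6, so successive shifts are 6, 7, 8, ….
On streak: s+6=y, t+7=a, r+8=z, e+9=n, a+10=k, k+11=v.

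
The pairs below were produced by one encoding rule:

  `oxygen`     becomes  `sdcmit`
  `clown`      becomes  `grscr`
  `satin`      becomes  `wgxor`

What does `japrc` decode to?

fully

Shifts by position in oxygen: pos 0: o→s (+4), pos 1: x→d (+6), pos 2: y→c (+4), pos 3: g→m (+6) — repeating every 2. It's a Vigenère-style cipher with numeric key [4,6]: position i shifts by key[i mod 2].
Decoding japrc: j−4=f, a−6=u, p−4=l, r−6=l, c−4=y.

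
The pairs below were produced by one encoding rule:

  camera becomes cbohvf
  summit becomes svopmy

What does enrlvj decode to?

empire

Each letter shifts forward by its position index (0, 1, 2, …) — the shift grows by one for each successive letter.
Undoing it on enrlvj: e−0=e, n−1=m, r−2=p, l−3=i, v−4=r, j−5=e.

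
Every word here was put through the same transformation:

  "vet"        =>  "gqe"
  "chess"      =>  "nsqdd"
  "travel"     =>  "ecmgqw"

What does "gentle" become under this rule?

The shift depends on letter class: consonant v→g is +11, but vowel e→q is +12. Vowels shift forward by 12 and consonants shift forward by 11.
For gentle: g(cons)+11=r, e(vowel)+12=q, n(cons)+11=y, t(cons)+11=e, l(cons)+11=w, e(vowel)+12=q.

rqyewq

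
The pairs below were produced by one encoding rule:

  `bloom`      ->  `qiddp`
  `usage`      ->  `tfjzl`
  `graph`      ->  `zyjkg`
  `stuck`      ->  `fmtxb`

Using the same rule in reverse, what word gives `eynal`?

b(1)→q(16) and l(11)→i(8) fit y≡7x+9 (mod 26); the inverse of 7 mod 26 is 15. Treating letters as 0–25, the rule is x ↦ 7x + 9 (mod 26).
Decoding eynal: e(4)→15·(4−9)≡3=d; y(24)→15·(24−9)≡17=r; n(13)→15·(13−9)≡8=i; a(0)→15·(0−9)≡21=v; l(11)→15·(11−9)≡4=e (all mod 26).

drive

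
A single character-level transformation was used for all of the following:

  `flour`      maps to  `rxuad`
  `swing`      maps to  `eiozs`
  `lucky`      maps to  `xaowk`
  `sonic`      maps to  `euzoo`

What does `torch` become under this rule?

The shift depends on letter class: consonant f→r is +12, but vowel o→u is +6. The rule splits by letter class: vowels +6, consonants +12.
Applying it to torch: t(cons)+12=f, o(vowel)+6=u, r(cons)+12=d, c(cons)+12=o, h(cons)+12=t.

fudot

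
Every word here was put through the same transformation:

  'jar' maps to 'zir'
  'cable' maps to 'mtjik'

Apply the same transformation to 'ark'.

The output letters match the input read backwards, each shifted +8: jar reversed is raj. Read the word backwards and shift each letter +8.
On ark: reverse → kra; then shift: k+8=s, r+8=z, a+8=i.

szi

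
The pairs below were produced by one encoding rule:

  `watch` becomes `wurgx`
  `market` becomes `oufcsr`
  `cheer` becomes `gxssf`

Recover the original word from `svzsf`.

elder

w(22)→w(22) and a(0)→u(20) fit y≡19x+20 (mod 26); the inverse of 19 mod 26 is 11. Treating letters as 0–25, the rule is x ↦ 19x + 20 (mod 26).
Reversing it on svzsf: s(18)→11·(18−20)≡4=e; v(21)→11·(21−20)≡11=l; z(25)→11·(25−20)≡3=d; s(18)→11·(18−20)≡4=e; f(5)→11·(5−20)≡17=r (all mod 26).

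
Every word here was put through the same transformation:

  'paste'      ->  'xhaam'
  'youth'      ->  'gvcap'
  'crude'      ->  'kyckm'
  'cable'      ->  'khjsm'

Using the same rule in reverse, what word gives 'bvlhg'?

today

Shifts by position in paste: pos 0: p→x (+8), pos 1: a→h (+7), pos 2: s→a (+8), pos 3: t→a (+7) — repeating every 2. The shifts repeat in a cycle of length 2: positions 0,1,… shift by +8, +7, then the pattern repeats.
Undoing it on bvlhg: b−8=t, v−7=o, l−8=d, h−7=a, g−8=y.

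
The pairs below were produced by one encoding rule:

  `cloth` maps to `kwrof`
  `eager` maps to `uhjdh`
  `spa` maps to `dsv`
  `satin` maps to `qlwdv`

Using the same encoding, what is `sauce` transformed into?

Two steps: reverse the string, then apply a Caesar shift of +3.
For sauce: reverse → ecuas; then shift: e+3=h, c+3=f, u+3=x, a+3=d, s+3=v.

hfxdv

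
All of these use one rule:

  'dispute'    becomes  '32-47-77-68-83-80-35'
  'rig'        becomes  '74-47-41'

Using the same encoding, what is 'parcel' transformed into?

d(#4)→32 and i(#9)→47: differences scale by 3, so n = 3·pos + 20. Each letter becomes 3×(its alphabet position, a=1..z=26) + 20.
Applying it to parcel: p=16→68, a=1→23, r=18→74, c=3→29, e=5→35, l=12→56.

68-23-74-29-35-56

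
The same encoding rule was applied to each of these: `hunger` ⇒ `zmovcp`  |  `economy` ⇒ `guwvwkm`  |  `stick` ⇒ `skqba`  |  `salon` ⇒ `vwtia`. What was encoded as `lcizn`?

The output letters match the input read backwards, each shifted +8: hunger reversed is regnuh. The word is reversed, then every letter is shifted forward by 8.
Reversing it on lcizn: shift back: l−8=d, c−8=u, i−8=a, z−8=r, n−8=f → duarf; then reverse → fraud.

fraud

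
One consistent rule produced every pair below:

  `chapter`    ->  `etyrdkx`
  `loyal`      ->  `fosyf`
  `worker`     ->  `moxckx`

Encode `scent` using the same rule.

aekld

c(2)→e(4) and h(7)→t(19) fit y≡3x+24 (mod 26); the inverse of 3 mod 26 is 9. Each letter's alphabet position (a=0..z=25) is mapped through 3·x+24 mod 26 — an affine cipher.
Applying it to scent: s(18)→3·18+24≡0=a; c(2)→3·2+24≡4=e; e(4)→3·4+24≡10=k; n(13)→3·13+24≡11=l; t(19)→3·19+24≡3=d (all mod 26).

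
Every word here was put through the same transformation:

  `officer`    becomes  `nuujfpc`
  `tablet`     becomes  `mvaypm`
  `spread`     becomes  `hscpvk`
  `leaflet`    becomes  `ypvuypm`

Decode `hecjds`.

shrimp

o(14)→n(13) and f(5)→u(20) fit y≡5x+21 (mod 26); the inverse of 5 mod 26 is 21. This is an affine cipher: with a=0,…,z=25, each position x becomes (5x+21) mod 26.
Decoding hecjds: h(7)→21·(7−21)≡18=s; e(4)→21·(4−21)≡7=h; c(2)→21·(2−21)≡17=r; j(9)→21·(9−21)≡8=i; d(3)→21·(3−21)≡12=m; s(18)→21·(18−21)≡15=p (all mod 26).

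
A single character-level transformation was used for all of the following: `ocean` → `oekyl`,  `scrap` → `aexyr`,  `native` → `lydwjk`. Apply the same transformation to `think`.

o(14)→o(14) and c(2)→e(4) fit y≡3x+24 (mod 26); the inverse of 3 mod 26 is 9. Each letter's alphabet position (a=0..z=25) is mapped through 3·x+24 mod 26 — an affine cipher.
Applying it to think: t(19)→3·19+24≡3=d; h(7)→3·7+24≡19=t; i(8)→3·8+24≡22=w; n(13)→3·13+24≡11=l; k(10)→3·10+24≡2=c (all mod 26).

dtwlc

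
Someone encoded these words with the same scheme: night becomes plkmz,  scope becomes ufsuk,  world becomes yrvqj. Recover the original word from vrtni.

topic

Letter i (0-indexed) is shifted by i+2, so successive shifts are 2, 3, 4, ….
Decoding vrtni: v−2=t, r−3=o, t−4=p, n−5=i, i−6=c.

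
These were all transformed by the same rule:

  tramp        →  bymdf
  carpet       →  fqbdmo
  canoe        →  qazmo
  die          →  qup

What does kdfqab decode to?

poetry

The output letters match the input read backwards, each shifted +12: tramp reversed is pmart. The word is reversed, then every letter is shifted forward by 12.
Reversing it on kdfqab: shift back: k−12=y, d−12=r, f−12=t, q−12=e, a−12=o, b−12=p → yrteop; then reverse → poetry.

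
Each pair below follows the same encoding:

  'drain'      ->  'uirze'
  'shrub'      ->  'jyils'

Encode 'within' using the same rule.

Compare letters: d→u is +17, r→i is +17, a→r is +17 — a constant shift. This is a Caesar cipher with shift 17.
On within: w+17=n, i+17=z, t+17=k, h+17=y, i+17=z, n+17=e.

nzkyze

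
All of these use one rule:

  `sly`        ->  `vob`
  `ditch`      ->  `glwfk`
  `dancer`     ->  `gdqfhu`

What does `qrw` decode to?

not

Every letter moves 3 places later in the alphabet, wrapping around z→a.
Reversing it on qrw: q−3=n, r−3=o, w−3=t.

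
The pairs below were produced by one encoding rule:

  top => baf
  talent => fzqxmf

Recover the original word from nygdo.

crumb

The output letters match the input read backwards, each shifted +12: top reversed is pot. Two steps: reverse the string, then apply a Caesar shift of +12.
Decoding nygdo: shift back: n−12=b, y−12=m, g−12=u, d−12=r, o−12=c → bmurc; then reverse → crumb.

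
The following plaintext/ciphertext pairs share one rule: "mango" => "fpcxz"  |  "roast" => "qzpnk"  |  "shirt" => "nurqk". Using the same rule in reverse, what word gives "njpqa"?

m(12)→f(5) and a(0)→p(15) fit y≡23x+15 (mod 26); the inverse of 23 mod 26 is 17. Each letter's alphabet position (a=0..z=25) is mapped through 23·x+15 mod 26 — an affine cipher.
Reversing it on njpqa: n(13)→17·(13−15)≡18=s; j(9)→17·(9−15)≡2=c; p(15)→17·(15−15)≡0=a; q(16)→17·(16−15)≡17=r; a(0)→17·(0−15)≡5=f (all mod 26).

scarf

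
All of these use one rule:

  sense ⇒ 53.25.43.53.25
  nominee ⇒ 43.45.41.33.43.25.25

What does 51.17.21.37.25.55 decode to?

s(#19)→53 and e(#5)→25: differences scale by 2, so n = 2·pos + 15. The formula is n = 2×(alphabet index, a=1) + 15.
Decoding 51.17.21.37.25.55: 51→(51−15)÷2=18=r, 17→(17−15)÷2=1=a, 21→(21−15)÷2=3=c, 37→(37−15)÷2=11=k, 25→(25−15)÷2=5=e, 55→(55−15)÷2=20=t.

racket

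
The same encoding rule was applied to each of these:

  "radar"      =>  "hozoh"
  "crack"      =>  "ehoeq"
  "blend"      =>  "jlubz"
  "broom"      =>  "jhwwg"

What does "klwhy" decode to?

glory

r(17)→h(7) and a(0)→o(14) fit y≡21x+14 (mod 26); the inverse of 21 mod 26 is 5. Each letter's alphabet position (a=0..z=25) is mapped through 21·x+14 mod 26 — an affine cipher.
Reversing it on klwhy: k(10)→5·(10−14)≡6=g; l(11)→5·(11−14)≡11=l; w(22)→5·(22−14)≡14=o; h(7)→5·(7−14)≡17=r; y(24)→5·(24−14)≡24=y (all mod 26).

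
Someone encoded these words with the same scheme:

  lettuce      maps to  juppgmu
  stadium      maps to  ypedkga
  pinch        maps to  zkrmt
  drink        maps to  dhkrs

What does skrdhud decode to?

kindred

l(11)→j(9) and e(4)→u(20) fit y≡17x+4 (mod 26); the inverse of 17 mod 26 is 23. Each letter's alphabet position (a=0..z=25) is mapped through 17·x+4 mod 26 — an affine cipher.
Undoing it on skrdhud: s(18)→23·(18−4)≡10=k; k(10)→23·(10−4)≡8=i; r(17)→23·(17−4)≡13=n; d(3)→23·(3−4)≡3=d; h(7)→23·(7−4)≡17=r; u(20)→23·(20−4)≡4=e; d(3)→23·(3−4)≡3=d (all mod 26).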